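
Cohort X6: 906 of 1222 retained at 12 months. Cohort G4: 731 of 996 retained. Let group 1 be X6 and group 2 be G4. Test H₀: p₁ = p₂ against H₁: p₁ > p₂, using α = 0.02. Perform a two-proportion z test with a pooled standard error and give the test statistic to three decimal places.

p̂₁ = 906/1222 ≈ 0.74141, p̂₂ = 731/996 ≈ 0.73394.
Pooled p̂ = (906+731)/(1222+996) = 1637/2218 = 0.73805.
SE = √(0.193331 × 0.00182235) = 0.01877.
z = (0.74141 − 0.73394)/0.01877 = 0.00747/0.01877 = 0.398.
p-value = P(Z > 0.398) ≈ 0.3453; since p > α = 0.02, fail to reject H₀.

z = 0.398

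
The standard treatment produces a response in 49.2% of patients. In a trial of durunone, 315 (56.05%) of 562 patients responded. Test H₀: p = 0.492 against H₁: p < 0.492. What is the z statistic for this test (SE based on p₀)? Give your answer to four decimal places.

z = 3.2481

p̂ = 315/562 = 0.5604982.
SE = √(p₀(1−p₀)/n) = √(0.24994/562) = 0.0210885.
z = (0.5604982 − 0.492)/0.0210885 = 0.0684982/0.0210885 = 3.2481.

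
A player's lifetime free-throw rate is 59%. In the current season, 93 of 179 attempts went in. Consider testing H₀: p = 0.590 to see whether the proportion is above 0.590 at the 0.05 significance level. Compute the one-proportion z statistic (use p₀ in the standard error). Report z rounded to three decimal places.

z = -1.916

p̂ = 93/179 ≈ 0.51955.
Standard error under H₀: √(0.59×0.41/179) = 0.03676.
z = (0.51955 − 0.59)/0.03676 = -0.07045/0.03676 = -1.916.
p-value = P(Z > -1.916) ≈ 0.9723. With α = 0.05, fail to reject H₀.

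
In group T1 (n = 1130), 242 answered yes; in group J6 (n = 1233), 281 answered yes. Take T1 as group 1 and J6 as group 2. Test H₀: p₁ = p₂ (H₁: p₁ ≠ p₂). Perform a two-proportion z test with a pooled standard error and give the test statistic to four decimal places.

p̂₁ = 242/1130 ≈ 0.214159, p̂₂ = 281/1233 ≈ 0.227899.
Pooled p̂ = (242+281)/(1130+1233) = 523/2363 = 0.221329.
SE = √(0.172342 × 0.00169599) = 0.017096.
z = (0.214159 − 0.227899)/0.017096 = -0.013740/0.017096 = -0.8037.

z = -0.8037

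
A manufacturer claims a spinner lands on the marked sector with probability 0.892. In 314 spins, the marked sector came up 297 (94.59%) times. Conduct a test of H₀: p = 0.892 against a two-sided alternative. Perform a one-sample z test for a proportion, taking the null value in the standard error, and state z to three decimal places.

p̂ = 297/314 ≈ 0.945860.
Standard error under H₀: √(0.892×0.108/314) = 0.017516.
z = (0.945860 − 0.892)/0.017516 = 0.053860/0.017516 = 3.075.
p-value = 2·P(Z > 3.075) ≈ 0.0021.

z = 3.075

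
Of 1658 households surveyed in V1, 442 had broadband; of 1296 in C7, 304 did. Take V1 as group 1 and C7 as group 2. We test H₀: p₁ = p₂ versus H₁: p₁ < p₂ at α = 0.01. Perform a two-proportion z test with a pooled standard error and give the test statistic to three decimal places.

p̂₁ = 442/1658 = 0.26659, p̂₂ = 304/1296 = 0.23457.
Pooled p̂ = (442+304)/(1658+1296) = 746/2954 = 0.25254.
SE = √(p̂(1−p̂)(1/n₁+1/n₂)) = √(0.25254·0.74746·0.00137474) = √(0.0002595) = 0.01611.
z = (0.26659 − 0.23457)/0.01611 = 0.03202/0.01611 = 1.988.
p-value = P(Z < 1.988) ≈ 0.9766; since p > α = 0.01, fail to reject H₀.

z = 1.988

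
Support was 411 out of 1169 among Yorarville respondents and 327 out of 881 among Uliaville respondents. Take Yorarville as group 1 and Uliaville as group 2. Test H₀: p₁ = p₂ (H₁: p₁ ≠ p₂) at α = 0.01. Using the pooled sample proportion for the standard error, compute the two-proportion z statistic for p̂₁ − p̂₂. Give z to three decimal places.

z = -0.915

p̂₁ = 411/1169 = 0.35158, p̂₂ = 327/881 = 0.37117.
Pooled p̂ = (411+327)/(1169+881) = 738/2050 = 0.36000.
SE = √(0.2304 × 0.00199051) = 0.02142.
z = (0.35158 − 0.37117)/0.02142 = -0.01959/0.02142 = -0.915.
p-value = 2·P(Z > 0.915) ≈ 0.3604, so at α = 0.01 we fail to reject H₀.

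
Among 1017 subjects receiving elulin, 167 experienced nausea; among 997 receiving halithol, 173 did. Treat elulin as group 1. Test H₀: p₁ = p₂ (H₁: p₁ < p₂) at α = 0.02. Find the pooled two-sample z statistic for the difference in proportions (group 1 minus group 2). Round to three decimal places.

p̂₁ = 167/1017 = 0.16421, p̂₂ = 173/997 = 0.17352.
Pooled p̂ = (167+173)/(1017+997) = 340/2014 = 0.16882.
SE = √(0.140319 × 0.00198629) = 0.01669.
z = (0.16421 − 0.17352)/0.01669 = -0.00931/0.01669 = -0.558.
p-value = P(Z < -0.558) ≈ 0.2885, so at α = 0.02 we fail to reject H₀.

z = -0.558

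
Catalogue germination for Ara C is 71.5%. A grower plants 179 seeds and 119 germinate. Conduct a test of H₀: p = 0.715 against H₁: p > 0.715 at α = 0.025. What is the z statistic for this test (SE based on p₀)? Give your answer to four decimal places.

p̂ = 119/179 = 0.664804.
Standard error under H₀: √(0.715×0.285/179) = 0.033740.
z = (0.664804 − 0.715)/0.033740 = -0.050196/0.033740 = -1.4877.
p-value = P(Z > -1.488) ≈ 0.9316; since p > α = 0.025, fail to reject H₀.

z = -1.4877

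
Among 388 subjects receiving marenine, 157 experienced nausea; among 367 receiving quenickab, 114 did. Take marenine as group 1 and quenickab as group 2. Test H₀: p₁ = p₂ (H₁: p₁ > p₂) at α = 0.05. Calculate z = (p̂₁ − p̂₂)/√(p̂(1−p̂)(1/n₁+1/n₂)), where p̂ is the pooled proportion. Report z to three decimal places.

p̂₁ = 157/388 = 0.404639, p̂₂ = 114/367 = 0.310627.
Pooled p̂ = (157+114)/(388+367) = 271/755 = 0.358940.
SE = √(0.230102 × 0.00530212) = 0.034929.
z = (0.404639 − 0.310627)/0.034929 = 0.094012/0.034929 = 2.692.
p-value = P(Z > 2.692) ≈ 0.0036, so at α = 0.05 we reject H₀.

z = 2.692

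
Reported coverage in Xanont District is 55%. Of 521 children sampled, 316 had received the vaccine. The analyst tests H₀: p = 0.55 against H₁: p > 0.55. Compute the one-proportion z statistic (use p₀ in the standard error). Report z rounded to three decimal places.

z = 2.593

p̂ = 316/521 = 0.60653.
SE = √(p₀(1−p₀)/n) = √(0.2475/521) = 0.02180.
z = (0.60653 − 0.55)/0.02180 = 0.05653/0.02180 = 2.593.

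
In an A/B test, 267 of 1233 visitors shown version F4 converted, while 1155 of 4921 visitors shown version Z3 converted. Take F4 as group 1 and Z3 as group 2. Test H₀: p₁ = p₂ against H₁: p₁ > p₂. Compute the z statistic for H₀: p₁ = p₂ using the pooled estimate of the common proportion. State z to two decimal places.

p̂₁ = 267/1233 = 0.21655, p̂₂ = 1155/4921 = 0.23471.
Pooled p̂ = (267+1155)/(1233+4921) = 1422/6154 = 0.23107.
SE = √(0.177676 × 0.00101424) = 0.01342.
z = (0.21655 − 0.23471)/0.01342 = -0.01816/0.01342 = -1.35.
p-value = P(Z > -1.353) ≈ 0.9120.

z = -1.35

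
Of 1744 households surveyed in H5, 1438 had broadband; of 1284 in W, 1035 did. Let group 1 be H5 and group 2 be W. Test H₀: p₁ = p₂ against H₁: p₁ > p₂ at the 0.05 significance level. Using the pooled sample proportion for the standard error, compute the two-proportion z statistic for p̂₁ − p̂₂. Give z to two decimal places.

z = 1.30

p̂₁ = 1438/1744 = 0.8245, p̂₂ = 1035/1284 = 0.8061.
Pooled p̂ = (1438+1035)/(1744+1284) = 2473/3028 = 0.8167.
SE = √(0.149694 × 0.00135221) = 0.0142.
z = (0.8245 − 0.8061)/0.0142 = 0.0184/0.0142 = 1.30.
p-value = P(Z > 1.298) ≈ 0.0972; since p > α = 0.05, fail to reject H₀.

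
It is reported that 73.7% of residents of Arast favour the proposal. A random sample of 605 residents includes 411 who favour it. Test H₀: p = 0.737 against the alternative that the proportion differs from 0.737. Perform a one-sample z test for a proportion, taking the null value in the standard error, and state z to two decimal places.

p̂ = 411/605 = 0.6793.
Standard error under H₀: √(0.737×0.263/605) = 0.0179.
z = (0.6793 − 0.737)/0.0179 = -0.0577/0.0179 = -3.22.
Two-sided p-value ≈ 2·Φ(−3.221) = 0.0013.

z = -3.22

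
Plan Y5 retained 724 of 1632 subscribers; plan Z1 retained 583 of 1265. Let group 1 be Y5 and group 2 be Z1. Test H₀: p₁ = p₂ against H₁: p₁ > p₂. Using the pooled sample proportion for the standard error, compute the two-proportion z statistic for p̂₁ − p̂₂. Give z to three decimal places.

z = -0.925

p̂₁ = 724/1632 = 0.44363, p̂₂ = 583/1265 = 0.46087.
Pooled p̂ = (724+583)/(1632+1265) = 1307/2897 = 0.45116.
SE = √(p̂(1−p̂)(1/n₁+1/n₂)) = √(0.45116·0.54884·0.00140326) = √(0.000347467) = 0.01864.
z = (0.44363 − 0.46087)/0.01864 = -0.01724/0.01864 = -0.925.
p-value = P(Z > -0.925) ≈ 0.8225.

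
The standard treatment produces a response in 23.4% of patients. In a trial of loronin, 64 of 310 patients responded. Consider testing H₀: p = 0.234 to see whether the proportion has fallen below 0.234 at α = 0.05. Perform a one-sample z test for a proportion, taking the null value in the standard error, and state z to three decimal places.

p̂ = 64/310 ≈ 0.20645.
Under H₀, SE = √(0.234·0.766/310) = √(0.000578206) = 0.02405.
z = (0.20645 − 0.234)/0.02405 = -0.02755/0.02405 = -1.146.
p-value = P(Z < -1.146) ≈ 0.1260, so at α = 0.05 we fail to reject H₀.

z = -1.146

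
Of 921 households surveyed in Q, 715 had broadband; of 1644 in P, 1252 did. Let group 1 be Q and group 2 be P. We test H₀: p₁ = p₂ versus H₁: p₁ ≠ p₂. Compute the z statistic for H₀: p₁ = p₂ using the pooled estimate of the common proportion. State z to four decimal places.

p̂₁ = 715/921 ≈ 0.776330, p̂₂ = 1252/1644 ≈ 0.761557.
Pooled p̂ = (715+1252)/(921+1644) = 1967/2565 = 0.766862.
SE = √(0.178785 × 0.00169405) = 0.017403.
z = (0.776330 − 0.761557)/0.017403 = 0.014773/0.017403 = 0.8489.
Two-sided p-value ≈ 2·Φ(−0.849) = 0.3960.

z = 0.8489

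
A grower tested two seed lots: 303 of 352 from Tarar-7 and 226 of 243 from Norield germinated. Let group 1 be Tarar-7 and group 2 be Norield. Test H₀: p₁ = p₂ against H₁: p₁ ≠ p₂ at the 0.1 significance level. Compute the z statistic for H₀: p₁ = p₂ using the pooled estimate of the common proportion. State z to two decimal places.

z = -2.64

p̂₁ = 303/352 = 0.8608, p̂₂ = 226/243 = 0.9300.
Pooled p̂ = (303+226)/(352+243) = 529/595 = 0.8891.
SE = √(0.0986202 × 0.00695614) = 0.0262.
z = (0.8608 − 0.9300)/0.0262 = -0.0692/0.0262 = -2.64.
Two-sided p-value ≈ 2·Φ(−2.644) = 0.0082. With α = 0.1, reject H₀.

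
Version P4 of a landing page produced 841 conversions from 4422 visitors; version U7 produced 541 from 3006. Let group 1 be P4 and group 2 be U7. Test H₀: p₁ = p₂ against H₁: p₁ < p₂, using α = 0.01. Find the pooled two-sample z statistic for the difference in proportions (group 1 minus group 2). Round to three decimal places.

z = 1.110

p̂₁ = 841/4422 ≈ 0.190185, p̂₂ = 541/3006 ≈ 0.179973.
Pooled p̂ = (841+541)/(4422+3006) = 1382/7428 = 0.186053.
SE = √(p̂(1−p̂)(1/n₁+1/n₂)) = √(0.186053·0.813947·0.00055881) = √(8.46246e-05) = 0.009199.
z = (0.190185 − 0.179973)/0.009199 = 0.010212/0.009199 = 1.110.
p-value = P(Z < 1.110) ≈ 0.8665, so at α = 0.01 we fail to reject H₀.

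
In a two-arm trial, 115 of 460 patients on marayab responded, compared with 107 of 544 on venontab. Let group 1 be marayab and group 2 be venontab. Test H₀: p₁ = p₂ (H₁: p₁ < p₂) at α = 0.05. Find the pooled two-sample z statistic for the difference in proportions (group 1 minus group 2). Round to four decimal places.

z = 2.0280

p̂₁ = 115/460 = 0.250000, p̂₂ = 107/544 = 0.196691.
Pooled p̂ = (115+107)/(460+544) = 222/1004 = 0.221116.
SE = √(0.172223 × 0.00401215) = 0.026287.
z = (0.250000 − 0.196691)/0.026287 = 0.053309/0.026287 = 2.0280.
p-value = P(Z < 2.028) ≈ 0.9787. With α = 0.05, fail to reject H₀.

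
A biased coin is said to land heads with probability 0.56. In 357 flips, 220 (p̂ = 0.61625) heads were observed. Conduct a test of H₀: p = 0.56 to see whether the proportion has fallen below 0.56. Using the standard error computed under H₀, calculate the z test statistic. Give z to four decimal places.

p̂ = 220/357 ≈ 0.6162465.
Standard error under H₀: √(0.56×0.44/357) = 0.0262716.
z = (0.6162465 − 0.56)/0.0262716 = 0.0562465/0.0262716 = 2.1410.
p-value = P(Z < 2.141) ≈ 0.9839.

z = 2.1410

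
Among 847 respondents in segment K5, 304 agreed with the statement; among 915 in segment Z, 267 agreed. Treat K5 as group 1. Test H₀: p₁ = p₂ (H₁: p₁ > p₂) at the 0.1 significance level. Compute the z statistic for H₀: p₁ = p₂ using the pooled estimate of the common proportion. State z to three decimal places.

p̂₁ = 304/847 = 0.35891, p̂₂ = 267/915 = 0.29180.
Pooled p̂ = (304+267)/(847+915) = 571/1762 = 0.32406.
SE = √(p̂(1−p̂)(1/n₁+1/n₂)) = √(0.32406·0.67594·0.00227353) = √(0.000498009) = 0.02232.
z = (0.35891 − 0.29180)/0.02232 = 0.06711/0.02232 = 3.007.
p-value = P(Z > 3.007) ≈ 0.0013; since p < α = 0.1, reject H₀.

z = 3.007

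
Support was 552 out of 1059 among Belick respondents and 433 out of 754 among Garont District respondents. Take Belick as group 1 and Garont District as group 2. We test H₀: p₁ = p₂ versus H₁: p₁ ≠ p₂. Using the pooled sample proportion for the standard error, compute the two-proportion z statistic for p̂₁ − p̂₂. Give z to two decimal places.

p̂₁ = 552/1059 = 0.52125, p̂₂ = 433/754 = 0.57427.
Pooled p̂ = (552+433)/(1059+754) = 985/1813 = 0.54330.
SE = √(0.248125 × 0.00227055) = 0.02374.
z = (0.52125 − 0.57427)/0.02374 = -0.05302/0.02374 = -2.23.
Two-sided p-value ≈ 2·Φ(−2.234) = 0.0255.

z = -2.23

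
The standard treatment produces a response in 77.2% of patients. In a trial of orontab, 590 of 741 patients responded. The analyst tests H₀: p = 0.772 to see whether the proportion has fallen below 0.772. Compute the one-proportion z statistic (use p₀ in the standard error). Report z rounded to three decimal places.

z = 1.572

p̂ = 590/741 ≈ 0.79622.
SE = √(p₀(1−p₀)/n) = √(0.17602/741) = 0.01541.
z = (0.79622 − 0.772)/0.01541 = 0.02422/0.01541 = 1.572.
p-value = P(Z < 1.572) ≈ 0.9420.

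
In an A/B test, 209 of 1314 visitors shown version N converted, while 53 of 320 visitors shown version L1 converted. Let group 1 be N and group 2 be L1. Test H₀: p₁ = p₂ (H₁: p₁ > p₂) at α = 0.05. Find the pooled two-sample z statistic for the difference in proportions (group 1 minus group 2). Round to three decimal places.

z = -0.287

p̂₁ = 209/1314 ≈ 0.15906, p̂₂ = 53/320 ≈ 0.16562.
Pooled p̂ = (209+53)/(1314+320) = 262/1634 = 0.16034.
SE = √(0.134633 × 0.00388604) = 0.02287.
z = (0.15906 − 0.16562)/0.02287 = -0.00656/0.02287 = -0.287.
p-value = P(Z > -0.287) ≈ 0.6130. With α = 0.05, fail to reject H₀.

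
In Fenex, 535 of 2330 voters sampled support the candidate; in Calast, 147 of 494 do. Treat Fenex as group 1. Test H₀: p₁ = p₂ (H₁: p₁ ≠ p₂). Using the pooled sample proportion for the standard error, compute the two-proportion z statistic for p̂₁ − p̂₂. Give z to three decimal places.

z = -3.206

p̂₁ = 535/2330 ≈ 0.22961, p̂₂ = 147/494 ≈ 0.29757.
Pooled p̂ = (535+147)/(2330+494) = 682/2824 = 0.24150.
SE = √(p̂(1−p̂)(1/n₁+1/n₂)) = √(0.24150·0.75850·0.00245348) = √(0.000449424) = 0.02120.
z = (0.22961 − 0.29757)/0.02120 = -0.06796/0.02120 = -3.206.
p-value = 2·P(Z > 3.206) ≈ 0.0013.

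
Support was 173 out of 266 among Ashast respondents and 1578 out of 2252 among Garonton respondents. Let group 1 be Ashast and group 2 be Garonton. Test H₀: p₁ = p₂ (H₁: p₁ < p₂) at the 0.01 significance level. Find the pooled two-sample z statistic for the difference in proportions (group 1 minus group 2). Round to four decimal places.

z = -1.6869

p̂₁ = 173/266 ≈ 0.650376, p̂₂ = 1578/2252 ≈ 0.700710.
Pooled p̂ = (173+1578)/(266+2252) = 1751/2518 = 0.695393.
SE = √(p̂(1−p̂)(1/n₁+1/n₂)) = √(0.695393·0.304607·0.00420345) = √(0.000890381) = 0.029839.
z = (0.650376 − 0.700710)/0.029839 = -0.050334/0.029839 = -1.6869.
p-value = P(Z < -1.687) ≈ 0.0458; since p > α = 0.01, fail to reject H₀.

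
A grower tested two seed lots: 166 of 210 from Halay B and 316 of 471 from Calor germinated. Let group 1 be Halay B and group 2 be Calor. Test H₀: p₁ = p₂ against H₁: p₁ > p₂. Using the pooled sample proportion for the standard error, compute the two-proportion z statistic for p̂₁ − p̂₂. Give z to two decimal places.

z = 3.17

p̂₁ = 166/210 ≈ 0.7905, p̂₂ = 316/471 ≈ 0.6709.
Pooled p̂ = (166+316)/(210+471) = 482/681 = 0.7078.
SE = √(0.206826 × 0.00688505) = 0.0377.
z = (0.7905 − 0.6709)/0.0377 = 0.1196/0.0377 = 3.17.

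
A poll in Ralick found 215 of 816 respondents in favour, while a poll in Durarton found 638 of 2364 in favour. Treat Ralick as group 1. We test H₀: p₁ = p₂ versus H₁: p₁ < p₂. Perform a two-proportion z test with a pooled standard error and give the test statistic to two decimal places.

p̂₁ = 215/816 = 0.2635, p̂₂ = 638/2364 = 0.2699.
Pooled p̂ = (215+638)/(816+2364) = 853/3180 = 0.2682.
SE = √(0.196287 × 0.0016485) = 0.0180.
z = (0.2635 − 0.2699)/0.0180 = -0.0064/0.0180 = -0.36.
p-value = P(Z < -0.356) ≈ 0.3610.

z = -0.36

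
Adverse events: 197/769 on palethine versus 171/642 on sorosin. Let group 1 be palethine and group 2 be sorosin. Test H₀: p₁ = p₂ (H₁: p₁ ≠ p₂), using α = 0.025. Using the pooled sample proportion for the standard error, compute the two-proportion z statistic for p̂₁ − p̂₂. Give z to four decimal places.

p̂₁ = 197/769 ≈ 0.256177, p̂₂ = 171/642 ≈ 0.266355.
Pooled p̂ = (197+171)/(769+642) = 368/1411 = 0.260808.
SE = √(0.192787 × 0.00285802) = 0.023473.
z = (0.256177 − 0.266355)/0.023473 = -0.010178/0.023473 = -0.4336.
Two-sided p-value ≈ 2·Φ(−0.434) = 0.6646, so at α = 0.025 we fail to reject H₀.

z = -0.4336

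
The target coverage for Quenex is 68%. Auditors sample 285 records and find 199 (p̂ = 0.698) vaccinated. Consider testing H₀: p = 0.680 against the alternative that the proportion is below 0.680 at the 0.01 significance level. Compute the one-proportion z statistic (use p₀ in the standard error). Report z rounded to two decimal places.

p̂ = 199/285 ≈ 0.6982.
Standard error under H₀: √(0.68×0.32/285) = 0.0276.
z = (0.6982 − 0.68)/0.0276 = 0.0182/0.0276 = 0.66.
p-value = P(Z < 0.660) ≈ 0.7455; since p > α = 0.01, fail to reject H₀.

z = 0.66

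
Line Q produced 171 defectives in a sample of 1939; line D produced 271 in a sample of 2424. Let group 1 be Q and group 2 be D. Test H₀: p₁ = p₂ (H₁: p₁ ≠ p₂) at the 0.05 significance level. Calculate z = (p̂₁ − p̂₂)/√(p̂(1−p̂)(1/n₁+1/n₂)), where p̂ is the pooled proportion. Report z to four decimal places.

z = -2.5681

p̂₁ = 171/1939 = 0.088190, p̂₂ = 271/2424 = 0.111799.
Pooled p̂ = (171+271)/(1939+2424) = 442/4363 = 0.101306.
SE = √(0.0910434 × 0.000928271) = 0.009193.
z = (0.088190 − 0.111799)/0.009193 = -0.023609/0.009193 = -2.5681.
Two-sided p-value ≈ 2·Φ(−2.568) = 0.0102; since p < α = 0.05, reject H₀.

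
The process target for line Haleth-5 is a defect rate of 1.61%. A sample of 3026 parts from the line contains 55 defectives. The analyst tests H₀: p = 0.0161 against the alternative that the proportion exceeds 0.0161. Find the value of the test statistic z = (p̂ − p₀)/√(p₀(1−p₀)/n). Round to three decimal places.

z = 0.907

p̂ = 55/3026 = 0.018176.
SE = √(p₀(1−p₀)/n) = √(0.015841/3026) = 0.002288.
z = (0.018176 − 0.0161)/0.002288 = 0.002076/0.002288 = 0.907.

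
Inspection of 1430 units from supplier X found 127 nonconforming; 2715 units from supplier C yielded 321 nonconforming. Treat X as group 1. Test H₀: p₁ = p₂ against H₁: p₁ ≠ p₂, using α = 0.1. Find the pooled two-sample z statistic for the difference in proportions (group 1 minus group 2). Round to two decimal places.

p̂₁ = 127/1430 = 0.08881, p̂₂ = 321/2715 = 0.11823.
Pooled p̂ = (127+321)/(1430+2715) = 448/4145 = 0.10808.
SE = √(p̂(1−p̂)(1/n₁+1/n₂)) = √(0.10808·0.89192·0.00106762) = √(0.000102919) = 0.01014.
z = (0.08881 − 0.11823)/0.01014 = -0.02942/0.01014 = -2.90.
p-value = 2·P(Z > 2.900) ≈ 0.0037; since p < α = 0.1, reject H₀.

z = -2.90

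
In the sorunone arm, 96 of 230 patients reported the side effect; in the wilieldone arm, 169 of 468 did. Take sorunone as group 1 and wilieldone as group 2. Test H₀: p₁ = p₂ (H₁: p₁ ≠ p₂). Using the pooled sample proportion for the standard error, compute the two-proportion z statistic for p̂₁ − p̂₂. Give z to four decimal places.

p̂₁ = 96/230 ≈ 0.417391, p̂₂ = 169/468 ≈ 0.361111.
Pooled p̂ = (96+169)/(230+468) = 265/698 = 0.379656.
SE = √(0.235517 × 0.00648458) = 0.039080.
z = (0.417391 − 0.361111)/0.039080 = 0.056280/0.039080 = 1.4401.
p-value = 2·P(Z > 1.440) ≈ 0.1498.

z = 1.4401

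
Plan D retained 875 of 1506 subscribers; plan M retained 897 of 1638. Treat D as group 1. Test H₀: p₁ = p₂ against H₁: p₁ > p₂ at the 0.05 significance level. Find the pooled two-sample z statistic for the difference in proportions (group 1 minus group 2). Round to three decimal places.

p̂₁ = 875/1506 = 0.581009, p̂₂ = 897/1638 = 0.547619.
Pooled p̂ = (875+897)/(1506+1638) = 1772/3144 = 0.563613.
SE = √(p̂(1−p̂)(1/n₁+1/n₂)) = √(0.563613·0.436387·0.00127451) = √(0.00031347) = 0.017705.
z = (0.581009 − 0.547619)/0.017705 = 0.033390/0.017705 = 1.886.
p-value = P(Z > 1.886) ≈ 0.0297. With α = 0.05, reject H₀.

z = 1.886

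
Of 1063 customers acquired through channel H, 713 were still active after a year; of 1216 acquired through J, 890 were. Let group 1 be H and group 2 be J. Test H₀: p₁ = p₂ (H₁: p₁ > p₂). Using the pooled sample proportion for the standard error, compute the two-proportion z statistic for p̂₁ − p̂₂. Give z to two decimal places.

z = -3.19

p̂₁ = 713/1063 = 0.6707, p̂₂ = 890/1216 = 0.7319.
Pooled p̂ = (713+890)/(1063+1216) = 1603/2279 = 0.7034.
SE = √(p̂(1−p̂)(1/n₁+1/n₂)) = √(0.7034·0.2966·0.0017631) = √(0.000367849) = 0.0192.
z = (0.6707 − 0.7319)/0.0192 = -0.0612/0.0192 = -3.19.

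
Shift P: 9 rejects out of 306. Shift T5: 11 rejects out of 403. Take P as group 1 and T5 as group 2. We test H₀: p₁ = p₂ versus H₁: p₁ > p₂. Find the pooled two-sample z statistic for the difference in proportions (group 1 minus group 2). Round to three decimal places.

z = 0.169

p̂₁ = 9/306 = 0.029412, p̂₂ = 11/403 = 0.027295.
Pooled p̂ = (9+11)/(306+403) = 20/709 = 0.028209.
SE = √(p̂(1−p̂)(1/n₁+1/n₂)) = √(0.028209·0.971791·0.00574936) = √(0.000157607) = 0.012554.
z = (0.029412 − 0.027295)/0.012554 = 0.002117/0.012554 = 0.169.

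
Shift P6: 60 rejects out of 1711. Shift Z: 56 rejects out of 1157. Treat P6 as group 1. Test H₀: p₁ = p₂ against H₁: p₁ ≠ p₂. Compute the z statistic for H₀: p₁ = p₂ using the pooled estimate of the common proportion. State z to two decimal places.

z = -1.78

p̂₁ = 60/1711 = 0.03507, p̂₂ = 56/1157 = 0.04840.
Pooled p̂ = (60+56)/(1711+1157) = 116/2868 = 0.04045.
SE = √(0.0388104 × 0.00144876) = 0.00750.
z = (0.03507 − 0.04840)/0.00750 = -0.01333/0.00750 = -1.78.
p-value = 2·P(Z > 1.778) ≈ 0.0754.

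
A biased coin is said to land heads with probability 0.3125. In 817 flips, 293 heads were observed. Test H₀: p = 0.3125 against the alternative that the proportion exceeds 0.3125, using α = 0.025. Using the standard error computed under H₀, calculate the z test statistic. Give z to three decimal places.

z = 2.845

p̂ = 293/817 = 0.358629.
SE = √(p₀(1−p₀)/n) = √(0.21484/817) = 0.016216.
z = (0.358629 − 0.3125)/0.016216 = 0.046129/0.016216 = 2.845.
p-value = P(Z > 2.845) ≈ 0.0022; since p < α = 0.025, reject H₀.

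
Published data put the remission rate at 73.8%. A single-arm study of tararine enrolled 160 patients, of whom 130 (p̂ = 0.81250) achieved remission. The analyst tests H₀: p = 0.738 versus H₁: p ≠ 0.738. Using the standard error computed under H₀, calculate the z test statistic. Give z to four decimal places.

p̂ = 130/160 = 0.812500.
SE = √(p₀(1−p₀)/n) = √(0.19336/160) = 0.034763.
z = (0.812500 − 0.738)/0.034763 = 0.074500/0.034763 = 2.1431.

z = 2.1431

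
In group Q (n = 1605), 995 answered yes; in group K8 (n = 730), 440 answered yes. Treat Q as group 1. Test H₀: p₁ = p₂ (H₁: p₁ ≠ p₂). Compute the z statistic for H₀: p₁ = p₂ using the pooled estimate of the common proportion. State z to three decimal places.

z = 0.792

p̂₁ = 995/1605 ≈ 0.61994, p̂₂ = 440/730 ≈ 0.60274.
Pooled p̂ = (995+440)/(1605+730) = 1435/2335 = 0.61456.
SE = √(0.236876 × 0.00199292) = 0.02173.
z = (0.61994 − 0.60274)/0.02173 = 0.01720/0.02173 = 0.792.
Two-sided p-value ≈ 2·Φ(−0.792) = 0.4286.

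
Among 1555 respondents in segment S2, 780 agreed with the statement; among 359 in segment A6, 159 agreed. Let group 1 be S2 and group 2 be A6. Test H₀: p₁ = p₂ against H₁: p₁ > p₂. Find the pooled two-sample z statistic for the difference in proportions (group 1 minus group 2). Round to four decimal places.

p̂₁ = 780/1555 ≈ 0.501608, p̂₂ = 159/359 ≈ 0.442897.
Pooled p̂ = (780+159)/(1555+359) = 939/1914 = 0.490596.
SE = √(0.249912 × 0.0034286) = 0.029272.
z = (0.501608 − 0.442897)/0.029272 = 0.058711/0.029272 = 2.0057.
p-value = P(Z > 2.006) ≈ 0.0224.

z = 2.0057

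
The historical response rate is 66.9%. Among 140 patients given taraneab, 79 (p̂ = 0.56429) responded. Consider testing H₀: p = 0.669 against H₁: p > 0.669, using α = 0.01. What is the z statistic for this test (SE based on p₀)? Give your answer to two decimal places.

p̂ = 79/140 ≈ 0.5643.
Standard error under H₀: √(0.669×0.331/140) = 0.0398.
z = (0.5643 − 0.669)/0.0398 = -0.1047/0.0398 = -2.63.
p-value = P(Z > -2.633) ≈ 0.9958. With α = 0.01, fail to reject H₀.

z = -2.63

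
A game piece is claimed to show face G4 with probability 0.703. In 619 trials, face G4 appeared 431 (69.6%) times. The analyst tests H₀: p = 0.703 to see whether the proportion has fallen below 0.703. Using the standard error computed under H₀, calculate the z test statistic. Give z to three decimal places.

p̂ = 431/619 = 0.69628.
Standard error under H₀: √(0.703×0.297/619) = 0.01837.
z = (0.69628 − 0.703)/0.01837 = -0.00672/0.01837 = -0.366.
p-value = P(Z < -0.366) ≈ 0.3573.

z = -0.366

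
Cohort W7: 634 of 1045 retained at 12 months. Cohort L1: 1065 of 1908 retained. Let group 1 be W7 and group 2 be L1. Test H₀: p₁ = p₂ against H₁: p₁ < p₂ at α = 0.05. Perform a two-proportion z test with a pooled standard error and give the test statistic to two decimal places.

z = 2.55

p̂₁ = 634/1045 = 0.6067, p̂₂ = 1065/1908 = 0.5582.
Pooled p̂ = (634+1065)/(1045+1908) = 1699/2953 = 0.5753.
SE = √(p̂(1−p̂)(1/n₁+1/n₂)) = √(0.5753·0.4247·0.00148105) = √(0.000361854) = 0.0190.
z = (0.6067 − 0.5582)/0.0190 = 0.0485/0.0190 = 2.55.
p-value = P(Z < 2.551) ≈ 0.9946, so at α = 0.05 we fail to reject H₀.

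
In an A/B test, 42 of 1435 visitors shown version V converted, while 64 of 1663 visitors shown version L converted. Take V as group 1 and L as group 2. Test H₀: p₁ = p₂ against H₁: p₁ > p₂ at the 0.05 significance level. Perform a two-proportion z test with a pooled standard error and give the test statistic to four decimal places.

p̂₁ = 42/1435 ≈ 0.0292683, p̂₂ = 64/1663 ≈ 0.0384847.
Pooled p̂ = (42+64)/(1435+1663) = 106/3098 = 0.0342156.
SE = √(0.0330449 × 0.00129819) = 0.0065497.
z = (0.0292683 − 0.0384847)/0.0065497 = -0.0092164/0.0065497 = -1.4071.
p-value = P(Z > -1.407) ≈ 0.9203, so at α = 0.05 we fail to reject H₀.

z = -1.4071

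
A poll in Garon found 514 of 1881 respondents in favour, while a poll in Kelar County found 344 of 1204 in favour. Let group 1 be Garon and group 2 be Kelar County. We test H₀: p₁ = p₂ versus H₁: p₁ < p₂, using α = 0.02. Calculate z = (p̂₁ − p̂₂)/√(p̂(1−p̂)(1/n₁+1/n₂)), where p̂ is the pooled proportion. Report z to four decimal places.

z = -0.7532

p̂₁ = 514/1881 = 0.273259, p̂₂ = 344/1204 = 0.285714.
Pooled p̂ = (514+344)/(1881+1204) = 858/3085 = 0.278120.
SE = √(0.200769 × 0.0013622) = 0.016537.
z = (0.273259 − 0.285714)/0.016537 = -0.012455/0.016537 = -0.7532.
p-value = P(Z < -0.753) ≈ 0.2257; since p > α = 0.02, fail to reject H₀.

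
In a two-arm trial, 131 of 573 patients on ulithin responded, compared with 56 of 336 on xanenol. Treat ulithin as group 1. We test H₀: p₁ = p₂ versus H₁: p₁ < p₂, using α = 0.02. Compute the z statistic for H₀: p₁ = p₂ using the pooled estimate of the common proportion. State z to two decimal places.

p̂₁ = 131/573 = 0.2286, p̂₂ = 56/336 = 0.1667.
Pooled p̂ = (131+56)/(573+336) = 187/909 = 0.2057.
SE = √(p̂(1−p̂)(1/n₁+1/n₂)) = √(0.2057·0.7943·0.00472139) = √(0.000771474) = 0.0278.
z = (0.2286 − 0.1667)/0.0278 = 0.0619/0.0278 = 2.23.
p-value = P(Z < 2.231) ≈ 0.9871, so at α = 0.02 we fail to reject H₀.

z = 2.23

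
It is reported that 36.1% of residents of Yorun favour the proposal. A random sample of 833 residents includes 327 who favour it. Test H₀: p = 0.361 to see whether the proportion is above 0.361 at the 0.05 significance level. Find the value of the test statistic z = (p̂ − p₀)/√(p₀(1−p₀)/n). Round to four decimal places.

z = 1.8963

p̂ = 327/833 = 0.392557.
Standard error under H₀: √(0.361×0.639/833) = 0.016641.
z = (0.392557 − 0.361)/0.016641 = 0.031557/0.016641 = 1.8963.
p-value = P(Z > 1.896) ≈ 0.0290, so at α = 0.05 we reject H₀.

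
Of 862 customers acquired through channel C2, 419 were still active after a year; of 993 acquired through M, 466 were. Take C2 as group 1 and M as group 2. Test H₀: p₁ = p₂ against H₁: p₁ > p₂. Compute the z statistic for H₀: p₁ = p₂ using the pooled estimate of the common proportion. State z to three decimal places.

p̂₁ = 419/862 = 0.486079, p̂₂ = 466/993 = 0.469285.
Pooled p̂ = (419+466)/(862+993) = 885/1855 = 0.477089.
SE = √(0.249475 × 0.00216714) = 0.023252.
z = (0.486079 − 0.469285)/0.023252 = 0.016794/0.023252 = 0.722.
p-value = P(Z > 0.722) ≈ 0.2351.

z = 0.722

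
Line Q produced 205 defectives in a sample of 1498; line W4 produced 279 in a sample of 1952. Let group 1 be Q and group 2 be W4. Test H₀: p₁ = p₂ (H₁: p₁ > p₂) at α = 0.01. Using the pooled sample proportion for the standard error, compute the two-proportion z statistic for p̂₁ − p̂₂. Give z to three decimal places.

p̂₁ = 205/1498 ≈ 0.13685, p̂₂ = 279/1952 ≈ 0.14293.
Pooled p̂ = (205+279)/(1498+1952) = 484/3450 = 0.14029.
SE = √(0.120609 × 0.00117985) = 0.01193.
z = (0.13685 − 0.14293)/0.01193 = -0.00608/0.01193 = -0.510.
p-value = P(Z > -0.510) ≈ 0.6949. With α = 0.01, fail to reject H₀.

z = -0.510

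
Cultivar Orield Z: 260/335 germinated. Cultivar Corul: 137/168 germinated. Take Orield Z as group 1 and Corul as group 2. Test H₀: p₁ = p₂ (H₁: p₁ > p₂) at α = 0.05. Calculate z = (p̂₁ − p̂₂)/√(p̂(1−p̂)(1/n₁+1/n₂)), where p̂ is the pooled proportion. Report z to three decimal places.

z = -1.021

p̂₁ = 260/335 = 0.77612, p̂₂ = 137/168 = 0.81548.
Pooled p̂ = (260+137)/(335+168) = 397/503 = 0.78926.
SE = √(0.166326 × 0.00893746) = 0.03856.
z = (0.77612 − 0.81548)/0.03856 = -0.03936/0.03856 = -1.021.
p-value = P(Z > -1.021) ≈ 0.8463; since p > α = 0.05, fail to reject H₀.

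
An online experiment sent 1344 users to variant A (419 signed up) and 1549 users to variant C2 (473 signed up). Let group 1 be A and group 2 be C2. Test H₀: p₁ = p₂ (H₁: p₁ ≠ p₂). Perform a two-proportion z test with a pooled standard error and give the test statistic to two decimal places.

z = 0.37

p̂₁ = 419/1344 ≈ 0.3118, p̂₂ = 473/1549 ≈ 0.3054.
Pooled p̂ = (419+473)/(1344+1549) = 892/2893 = 0.3083.
SE = √(0.213263 × 0.00138963) = 0.0172.
z = (0.3118 − 0.3054)/0.0172 = 0.0064/0.0172 = 0.37.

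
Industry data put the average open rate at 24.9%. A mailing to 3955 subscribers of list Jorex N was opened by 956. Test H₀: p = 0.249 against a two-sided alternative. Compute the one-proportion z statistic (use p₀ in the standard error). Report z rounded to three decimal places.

p̂ = 956/3955 = 0.241719.
Under H₀, SE = √(0.249·0.751/3955) = √(4.72817e-05) = 0.006876.
z = (0.241719 − 0.249)/0.006876 = -0.007281/0.006876 = -1.059.
p-value = 2·P(Z > 1.059) ≈ 0.2897.

z = -1.059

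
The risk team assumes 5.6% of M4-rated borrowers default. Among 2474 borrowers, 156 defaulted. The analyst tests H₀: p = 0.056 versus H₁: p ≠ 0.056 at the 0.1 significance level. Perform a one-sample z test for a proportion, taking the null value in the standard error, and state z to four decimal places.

z = 1.5264

p̂ = 156/2474 ≈ 0.0630558.
Under H₀, SE = √(0.056·0.944/2474) = √(2.13678e-05) = 0.0046225.
z = (0.0630558 − 0.056)/0.0046225 = 0.0070558/0.0046225 = 1.5264.
p-value = 2·P(Z > 1.526) ≈ 0.1269, so at α = 0.1 we fail to reject H₀.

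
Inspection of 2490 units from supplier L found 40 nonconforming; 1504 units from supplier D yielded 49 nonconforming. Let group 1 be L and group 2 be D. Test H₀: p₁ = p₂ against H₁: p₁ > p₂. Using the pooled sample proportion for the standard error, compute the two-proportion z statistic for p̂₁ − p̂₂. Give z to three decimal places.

p̂₁ = 40/2490 = 0.0160643, p̂₂ = 49/1504 = 0.0325798.
Pooled p̂ = (40+49)/(2490+1504) = 89/3994 = 0.0222834.
SE = √(0.0217869 × 0.0010665) = 0.0048203.
z = (0.0160643 − 0.0325798)/0.0048203 = -0.0165155/0.0048203 = -3.426.
p-value = P(Z > -3.426) ≈ 0.9997.

z = -3.426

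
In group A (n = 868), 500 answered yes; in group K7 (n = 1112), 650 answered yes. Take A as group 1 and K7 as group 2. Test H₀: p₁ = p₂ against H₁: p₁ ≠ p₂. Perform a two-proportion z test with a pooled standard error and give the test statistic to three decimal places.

p̂₁ = 500/868 ≈ 0.57604, p̂₂ = 650/1112 ≈ 0.58453.
Pooled p̂ = (500+650)/(868+1112) = 1150/1980 = 0.58081.
SE = √(0.24347 × 0.00205135) = 0.02235.
z = (0.57604 − 0.58453)/0.02235 = -0.00849/0.02235 = -0.380.

z = -0.380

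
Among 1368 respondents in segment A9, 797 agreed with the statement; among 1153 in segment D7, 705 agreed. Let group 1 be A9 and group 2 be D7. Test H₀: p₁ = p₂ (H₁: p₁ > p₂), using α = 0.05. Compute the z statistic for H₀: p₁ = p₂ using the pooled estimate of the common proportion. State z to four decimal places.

z = -1.4703

p̂₁ = 797/1368 ≈ 0.582602, p̂₂ = 705/1153 ≈ 0.611448.
Pooled p̂ = (797+705)/(1368+1153) = 1502/2521 = 0.595795.
SE = √(p̂(1−p̂)(1/n₁+1/n₂)) = √(0.595795·0.404205·0.0015983) = √(0.000384907) = 0.019619.
z = (0.582602 − 0.611448)/0.019619 = -0.028846/0.019619 = -1.4703.
p-value = P(Z > -1.470) ≈ 0.9293; since p > α = 0.05, fail to reject H₀.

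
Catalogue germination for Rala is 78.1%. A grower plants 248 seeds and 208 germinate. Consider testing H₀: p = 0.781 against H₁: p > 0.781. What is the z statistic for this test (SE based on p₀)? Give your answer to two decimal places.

z = 2.20

p̂ = 208/248 ≈ 0.83871.
Standard error under H₀: √(0.781×0.219/248) = 0.02626.
z = (0.83871 − 0.781)/0.02626 = 0.05771/0.02626 = 2.20.
p-value = P(Z > 2.197) ≈ 0.0140.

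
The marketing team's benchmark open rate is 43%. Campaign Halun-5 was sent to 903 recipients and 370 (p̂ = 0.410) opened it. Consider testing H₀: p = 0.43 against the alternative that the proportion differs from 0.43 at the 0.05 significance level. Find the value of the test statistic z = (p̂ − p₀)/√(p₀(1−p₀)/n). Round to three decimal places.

p̂ = 370/903 ≈ 0.40975.
SE = √(p₀(1−p₀)/n) = √(0.2451/903) = 0.01648.
z = (0.40975 − 0.43)/0.01648 = -0.02025/0.01648 = -1.229.
p-value = 2·P(Z > 1.229) ≈ 0.2189; since p > α = 0.05, fail to reject H₀.

z = -1.229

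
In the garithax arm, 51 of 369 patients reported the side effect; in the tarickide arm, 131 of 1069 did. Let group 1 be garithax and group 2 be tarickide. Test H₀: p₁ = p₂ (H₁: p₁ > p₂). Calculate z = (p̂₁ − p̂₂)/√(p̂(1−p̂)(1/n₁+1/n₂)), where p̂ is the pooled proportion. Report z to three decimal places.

p̂₁ = 51/369 ≈ 0.138211, p̂₂ = 131/1069 ≈ 0.122544.
Pooled p̂ = (51+131)/(369+1069) = 182/1438 = 0.126565.
SE = √(0.110546 × 0.00364548) = 0.020075.
z = (0.138211 − 0.122544)/0.020075 = 0.015667/0.020075 = 0.780.

z = 0.780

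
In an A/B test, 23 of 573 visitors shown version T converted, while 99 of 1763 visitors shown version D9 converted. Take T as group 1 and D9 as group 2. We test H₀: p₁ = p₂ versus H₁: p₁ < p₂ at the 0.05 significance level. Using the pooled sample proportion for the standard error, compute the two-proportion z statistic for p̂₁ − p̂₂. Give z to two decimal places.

p̂₁ = 23/573 ≈ 0.0401, p̂₂ = 99/1763 ≈ 0.0562.
Pooled p̂ = (23+99)/(573+1763) = 122/2336 = 0.0522.
SE = √(0.0494985 × 0.00231242) = 0.0107.
z = (0.0401 − 0.0562)/0.0107 = -0.0161/0.0107 = -1.50.
p-value = P(Z < -1.497) ≈ 0.0672; since p > α = 0.05, fail to reject H₀.

z = -1.50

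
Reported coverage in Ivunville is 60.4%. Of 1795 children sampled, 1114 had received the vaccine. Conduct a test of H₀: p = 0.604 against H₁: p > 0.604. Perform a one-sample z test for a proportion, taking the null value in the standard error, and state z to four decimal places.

p̂ = 1114/1795 ≈ 0.620613.
SE = √(p₀(1−p₀)/n) = √(0.23918/1795) = 0.011543.
z = (0.620613 − 0.604)/0.011543 = 0.016613/0.011543 = 1.4392.

z = 1.4392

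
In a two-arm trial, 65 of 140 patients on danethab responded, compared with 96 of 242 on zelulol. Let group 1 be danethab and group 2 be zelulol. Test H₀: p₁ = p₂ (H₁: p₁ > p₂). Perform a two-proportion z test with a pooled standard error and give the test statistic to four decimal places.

p̂₁ = 65/140 = 0.464286, p̂₂ = 96/242 = 0.396694.
Pooled p̂ = (65+96)/(140+242) = 161/382 = 0.421466.
SE = √(0.243832 × 0.0112751) = 0.052433.
z = (0.464286 − 0.396694)/0.052433 = 0.067592/0.052433 = 1.2891.
p-value = P(Z > 1.289) ≈ 0.0987.

z = 1.2891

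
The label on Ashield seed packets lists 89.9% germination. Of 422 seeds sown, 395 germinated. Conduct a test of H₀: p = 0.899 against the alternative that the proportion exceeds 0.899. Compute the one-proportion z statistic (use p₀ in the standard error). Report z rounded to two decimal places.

z = 2.52

p̂ = 395/422 ≈ 0.9360.
SE = √(p₀(1−p₀)/n) = √(0.090799/422) = 0.0147.
z = (0.9360 − 0.899)/0.0147 = 0.0370/0.0147 = 2.52.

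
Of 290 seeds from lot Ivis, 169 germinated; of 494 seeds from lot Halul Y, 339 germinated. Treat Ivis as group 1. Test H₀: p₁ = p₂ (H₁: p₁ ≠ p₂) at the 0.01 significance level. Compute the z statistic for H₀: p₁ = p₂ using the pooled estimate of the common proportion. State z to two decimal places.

z = -2.93

p̂₁ = 169/290 = 0.5828, p̂₂ = 339/494 = 0.6862.
Pooled p̂ = (169+339)/(290+494) = 508/784 = 0.6480.
SE = √(p̂(1−p̂)(1/n₁+1/n₂)) = √(0.6480·0.3520·0.00547257) = √(0.00124834) = 0.0353.
z = (0.5828 − 0.6862)/0.0353 = -0.1034/0.0353 = -2.93.
Two-sided p-value ≈ 2·Φ(−2.929) = 0.0034. With α = 0.01, reject H₀.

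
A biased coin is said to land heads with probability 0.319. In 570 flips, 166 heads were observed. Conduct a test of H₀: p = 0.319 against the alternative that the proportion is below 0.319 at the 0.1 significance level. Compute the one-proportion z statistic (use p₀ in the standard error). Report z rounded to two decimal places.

z = -1.42

p̂ = 166/570 = 0.29123.
Standard error under H₀: √(0.319×0.681/570) = 0.01952.
z = (0.29123 − 0.319)/0.01952 = -0.02777/0.01952 = -1.42.
p-value = P(Z < -1.423) ≈ 0.0774. With α = 0.1, reject H₀.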